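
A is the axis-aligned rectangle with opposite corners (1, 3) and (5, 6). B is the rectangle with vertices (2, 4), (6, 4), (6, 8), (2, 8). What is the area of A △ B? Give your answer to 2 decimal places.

|A∩B|: x∈[2,5], y∈[4,6] → 3·2 = 6.
|A △ B| = |A| + |B| − 2·|A∩B| = 12 + 16 − 12 = 16.00.

16.00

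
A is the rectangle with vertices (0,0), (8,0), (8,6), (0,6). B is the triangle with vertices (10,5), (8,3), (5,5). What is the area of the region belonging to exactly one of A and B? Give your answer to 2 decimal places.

47.00

|A| = 48, |B| = 5, |A∩B| = 3.
|A △ B| = |A| + |B| − 2·|A∩B| = 48 + 5 − 6 = 47.00.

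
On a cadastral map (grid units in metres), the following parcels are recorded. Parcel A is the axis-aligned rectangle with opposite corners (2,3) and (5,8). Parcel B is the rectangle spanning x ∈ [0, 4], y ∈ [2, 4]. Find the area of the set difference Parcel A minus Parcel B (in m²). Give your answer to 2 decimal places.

13.00

|Parcel A∩Parcel B|: x∈[2,4], y∈[3,4] → 2·1 = 2.
|Parcel A| = 15.
|Parcel A ∖ Parcel B| = |Parcel A| − |Parcel A∩Parcel B| = 15 − 2 = 13.00.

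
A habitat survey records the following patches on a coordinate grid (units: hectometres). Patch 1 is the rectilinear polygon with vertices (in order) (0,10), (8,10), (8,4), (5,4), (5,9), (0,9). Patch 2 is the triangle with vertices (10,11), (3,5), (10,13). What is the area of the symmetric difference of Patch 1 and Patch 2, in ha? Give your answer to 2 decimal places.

24.45

|Patch 1| = 23, |Patch 2| = 7, |Patch 1∩Patch 2| = 2.7768.
|Patch 1 △ Patch 2| = |Patch 1| + |Patch 2| − 2·|Patch 1∩Patch 2| = 23 + 7 − 5.5536 = 24.45.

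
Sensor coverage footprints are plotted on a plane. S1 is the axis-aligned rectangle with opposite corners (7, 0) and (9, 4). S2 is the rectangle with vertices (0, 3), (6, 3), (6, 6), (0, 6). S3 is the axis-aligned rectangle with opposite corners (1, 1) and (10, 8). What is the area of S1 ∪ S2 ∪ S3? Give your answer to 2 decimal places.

68.00

By inclusion–exclusion:
Individual areas: |S1| = 8, |S2| = 18, |S3| = 63.
|S1∩S2| = 0 (no overlap).
|S1∩S3|: x∈[7,9], y∈[1,4] → 2·3 = 6.
|S2∩S3|: x∈[1,6], y∈[3,6] → 5·3 = 15.
|S1∩S2∩S3| = 0.
|S1 ∪ S2 ∪ S3| = 89 − 21 + 0 = 68.00.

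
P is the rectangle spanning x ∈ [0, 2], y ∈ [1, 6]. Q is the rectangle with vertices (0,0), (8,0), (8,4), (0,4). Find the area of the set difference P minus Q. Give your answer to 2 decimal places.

4.00

|P∩Q|: x∈[0,2], y∈[1,4] → 2·3 = 6.
|P| = 10.
|P ∖ Q| = |P| − |P∩Q| = 10 − 6 = 4.00.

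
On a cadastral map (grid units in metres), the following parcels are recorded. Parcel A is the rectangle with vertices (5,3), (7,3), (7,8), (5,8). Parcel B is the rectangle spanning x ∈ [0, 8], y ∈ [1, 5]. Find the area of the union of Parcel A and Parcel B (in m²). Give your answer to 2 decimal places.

By inclusion–exclusion:
Individual areas: |Parcel A| = 10, |Parcel B| = 32.
|Parcel A∩Parcel B|: x∈[5,7], y∈[3,5] → 2·2 = 4.
|Parcel A ∪ Parcel B| = 42 − 4 = 38.00.

38.00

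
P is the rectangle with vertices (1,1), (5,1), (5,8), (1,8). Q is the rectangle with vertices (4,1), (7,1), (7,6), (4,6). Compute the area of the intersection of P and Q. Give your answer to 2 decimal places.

5.00

|P∩Q|: x∈[4,5], y∈[1,6] → 1·5 = 5.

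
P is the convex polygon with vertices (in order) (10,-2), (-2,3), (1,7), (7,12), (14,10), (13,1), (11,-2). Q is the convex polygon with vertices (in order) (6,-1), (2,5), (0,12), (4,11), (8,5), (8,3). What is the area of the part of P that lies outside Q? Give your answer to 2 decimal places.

|P| = 140.5, |P∩Q| = 39.4804.
|P ∖ Q| = |P| − |P∩Q| = 140.5 − 39.4804 = 101.02.

101.02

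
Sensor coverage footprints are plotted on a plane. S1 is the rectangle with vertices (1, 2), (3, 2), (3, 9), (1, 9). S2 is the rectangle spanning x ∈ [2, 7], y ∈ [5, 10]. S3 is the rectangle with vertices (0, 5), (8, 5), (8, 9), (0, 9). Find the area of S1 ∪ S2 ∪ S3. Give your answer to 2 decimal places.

By inclusion–exclusion:
Individual areas: |S1| = 14, |S2| = 25, |S3| = 32.
|S1∩S2|: x∈[2,3], y∈[5,9] → 1·4 = 4.
|S1∩S3|: x∈[1,3], y∈[5,9] → 2·4 = 8.
|S2∩S3|: x∈[2,7], y∈[5,9] → 5·4 = 20.
|S1∩S2∩S3| = 4.
|S1 ∪ S2 ∪ S3| = 71 − 32 + 4 = 43.00.

43.00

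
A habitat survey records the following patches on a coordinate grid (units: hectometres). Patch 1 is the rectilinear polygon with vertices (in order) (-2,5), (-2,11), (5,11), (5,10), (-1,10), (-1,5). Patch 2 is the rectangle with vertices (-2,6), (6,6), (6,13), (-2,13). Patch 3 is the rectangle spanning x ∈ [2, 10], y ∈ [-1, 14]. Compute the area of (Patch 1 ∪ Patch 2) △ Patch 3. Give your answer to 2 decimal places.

121.00

|Patch 1 ∪ Patch 2| = 57.
|(Patch 1 ∪ Patch 2) ∩ Patch 3| = 28.
|(Patch 1 ∪ Patch 2) △ Patch 3| = 57 + 120 − 56 = 121.00.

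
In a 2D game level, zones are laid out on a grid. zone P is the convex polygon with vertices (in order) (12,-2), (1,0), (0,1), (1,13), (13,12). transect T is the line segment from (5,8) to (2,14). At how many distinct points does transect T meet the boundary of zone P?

The segment meets the boundary at (2.565,12.87).

1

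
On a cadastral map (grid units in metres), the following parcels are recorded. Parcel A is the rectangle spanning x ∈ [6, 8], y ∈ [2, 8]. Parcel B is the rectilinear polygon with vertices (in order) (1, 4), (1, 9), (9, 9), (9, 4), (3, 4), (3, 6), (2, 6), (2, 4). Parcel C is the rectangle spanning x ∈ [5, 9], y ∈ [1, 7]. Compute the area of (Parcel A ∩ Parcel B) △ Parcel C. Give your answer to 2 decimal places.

|Parcel A ∩ Parcel B| = 8.
|(Parcel A ∩ Parcel B) ∩ Parcel C| = 6.
|(Parcel A ∩ Parcel B) △ Parcel C| = 8 + 24 − 12 = 20.00.

20.00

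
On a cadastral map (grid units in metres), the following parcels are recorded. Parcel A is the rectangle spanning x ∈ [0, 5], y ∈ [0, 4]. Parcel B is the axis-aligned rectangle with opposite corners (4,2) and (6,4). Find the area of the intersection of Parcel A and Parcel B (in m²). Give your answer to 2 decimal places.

|Parcel A∩Parcel B|: x∈[4,5], y∈[2,4] → 1·2 = 2.

2.00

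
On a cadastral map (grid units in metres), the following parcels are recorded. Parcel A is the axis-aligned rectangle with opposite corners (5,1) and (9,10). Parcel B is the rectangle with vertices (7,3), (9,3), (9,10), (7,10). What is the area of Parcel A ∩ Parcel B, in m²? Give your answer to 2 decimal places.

|Parcel A∩Parcel B|: x∈[7,9], y∈[3,10] → 2·7 = 14.

14.00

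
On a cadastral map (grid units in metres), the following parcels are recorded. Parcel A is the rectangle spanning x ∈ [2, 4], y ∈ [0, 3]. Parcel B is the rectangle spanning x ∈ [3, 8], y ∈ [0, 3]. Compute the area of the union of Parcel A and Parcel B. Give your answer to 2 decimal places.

By inclusion–exclusion:
Individual areas: |Parcel A| = 6, |Parcel B| = 15.
|Parcel A∩Parcel B|: x∈[3,4], y∈[0,3] → 1·3 = 3.
|Parcel A ∪ Parcel B| = 21 − 3 = 18.00.

18.00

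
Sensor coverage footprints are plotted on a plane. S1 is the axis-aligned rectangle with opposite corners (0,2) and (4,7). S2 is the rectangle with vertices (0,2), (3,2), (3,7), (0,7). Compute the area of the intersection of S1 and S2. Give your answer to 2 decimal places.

15.00

|S1∩S2|: x∈[0,3], y∈[2,7] → 3·5 = 15.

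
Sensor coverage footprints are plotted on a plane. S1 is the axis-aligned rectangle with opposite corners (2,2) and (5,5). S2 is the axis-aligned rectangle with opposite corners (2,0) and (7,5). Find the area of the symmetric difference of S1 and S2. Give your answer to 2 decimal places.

|S1∩S2|: x∈[2,5], y∈[2,5] → 3·3 = 9.
|S1 △ S2| = |S1| + |S2| − 2·|S1∩S2| = 9 + 25 − 18 = 16.00.

16.00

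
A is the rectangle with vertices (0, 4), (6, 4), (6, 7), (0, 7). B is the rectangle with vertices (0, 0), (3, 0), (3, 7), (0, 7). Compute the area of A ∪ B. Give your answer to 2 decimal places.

By inclusion–exclusion:
Individual areas: |A| = 18, |B| = 21.
|A∩B|: x∈[0,3], y∈[4,7] → 3·3 = 9.
|A ∪ B| = 39 − 9 = 30.00.

30.00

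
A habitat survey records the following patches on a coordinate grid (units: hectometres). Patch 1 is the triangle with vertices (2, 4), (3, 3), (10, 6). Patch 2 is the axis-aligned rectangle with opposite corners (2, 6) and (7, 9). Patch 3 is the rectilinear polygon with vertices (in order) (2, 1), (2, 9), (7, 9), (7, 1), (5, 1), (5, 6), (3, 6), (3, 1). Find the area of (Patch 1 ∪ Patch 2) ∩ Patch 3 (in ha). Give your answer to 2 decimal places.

17.05

|Patch 1 ∪ Patch 2| = 20.
|(Patch 1 ∪ Patch 2) ∩ Patch 3| = 17.05.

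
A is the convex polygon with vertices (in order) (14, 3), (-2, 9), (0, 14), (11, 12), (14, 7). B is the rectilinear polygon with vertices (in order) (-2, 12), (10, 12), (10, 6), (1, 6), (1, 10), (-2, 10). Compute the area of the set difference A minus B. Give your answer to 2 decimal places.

44.79

|A| = 98.5, |A∩B| = 53.7125.
|A ∖ B| = |A| − |A∩B| = 98.5 − 53.7125 = 44.79.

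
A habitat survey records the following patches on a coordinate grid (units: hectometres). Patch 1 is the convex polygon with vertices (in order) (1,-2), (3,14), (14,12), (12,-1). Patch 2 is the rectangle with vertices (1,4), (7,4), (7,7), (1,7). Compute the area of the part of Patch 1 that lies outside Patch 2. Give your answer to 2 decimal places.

145.31

|Patch 1| = 160.5, |Patch 1∩Patch 2| = 15.1875.
|Patch 1 ∖ Patch 2| = |Patch 1| − |Patch 1∩Patch 2| = 160.5 − 15.1875 = 145.31.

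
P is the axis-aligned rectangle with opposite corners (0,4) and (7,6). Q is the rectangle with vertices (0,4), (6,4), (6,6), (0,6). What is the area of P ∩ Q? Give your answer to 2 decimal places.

|P∩Q|: x∈[0,6], y∈[4,6] → 6·2 = 12.

12.00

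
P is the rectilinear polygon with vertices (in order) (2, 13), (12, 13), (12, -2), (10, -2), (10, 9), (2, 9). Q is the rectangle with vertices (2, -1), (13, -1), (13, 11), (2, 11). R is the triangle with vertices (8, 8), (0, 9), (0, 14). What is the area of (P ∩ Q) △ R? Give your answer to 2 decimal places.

46.67

|P ∩ Q| = 40.
|(P ∩ Q) ∩ R| = 6.6667.
|(P ∩ Q) △ R| = 40 + 20 − 13.3333 = 46.67.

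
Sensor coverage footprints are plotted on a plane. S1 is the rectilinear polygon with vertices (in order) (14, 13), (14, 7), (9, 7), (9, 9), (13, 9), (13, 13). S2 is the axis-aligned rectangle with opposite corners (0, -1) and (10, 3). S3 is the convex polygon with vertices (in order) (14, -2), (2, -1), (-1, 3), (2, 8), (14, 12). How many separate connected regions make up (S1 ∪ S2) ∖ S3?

(S1 ∪ S2) ∖ S3 splits into 2 disjoint pieces (area 1.1667, area 2.6667).

2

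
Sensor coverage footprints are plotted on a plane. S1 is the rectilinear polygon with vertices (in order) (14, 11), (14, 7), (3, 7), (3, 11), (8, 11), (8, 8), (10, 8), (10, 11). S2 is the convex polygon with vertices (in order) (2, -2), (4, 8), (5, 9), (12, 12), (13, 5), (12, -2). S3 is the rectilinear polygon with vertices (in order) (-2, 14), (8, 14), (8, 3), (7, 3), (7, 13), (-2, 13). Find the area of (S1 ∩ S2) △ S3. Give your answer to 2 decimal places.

|S1 ∩ S2| = 21.2429.
|(S1 ∩ S2) ∩ S3| = 3.0714.
|(S1 ∩ S2) △ S3| = 21.2429 + 20 − 6.1429 = 35.10.

35.10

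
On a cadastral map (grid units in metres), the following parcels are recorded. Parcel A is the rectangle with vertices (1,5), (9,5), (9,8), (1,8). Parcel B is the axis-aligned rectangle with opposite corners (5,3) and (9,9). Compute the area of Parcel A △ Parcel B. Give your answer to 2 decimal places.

|Parcel A∩Parcel B|: x∈[5,9], y∈[5,8] → 4·3 = 12.
|Parcel A △ Parcel B| = |Parcel A| + |Parcel B| − 2·|Parcel A∩Parcel B| = 24 + 24 − 24 = 24.00.

24.00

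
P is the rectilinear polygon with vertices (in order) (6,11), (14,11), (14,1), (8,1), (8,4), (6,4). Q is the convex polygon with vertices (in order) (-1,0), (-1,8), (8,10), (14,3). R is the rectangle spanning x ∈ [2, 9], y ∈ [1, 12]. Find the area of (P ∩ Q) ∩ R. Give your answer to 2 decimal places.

19.07

The region (P ∩ Q) ∩ R is the polygon with vertices (6,4), (6,9.556), (8,10), (9,8.833), (9,2), (8,1.8), (8,4).
By the shoelace formula its area is 19.07.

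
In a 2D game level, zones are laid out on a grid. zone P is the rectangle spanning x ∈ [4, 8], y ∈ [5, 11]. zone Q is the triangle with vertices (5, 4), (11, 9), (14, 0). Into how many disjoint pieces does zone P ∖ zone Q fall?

zone P ∖ zone Q is a single connected region.

1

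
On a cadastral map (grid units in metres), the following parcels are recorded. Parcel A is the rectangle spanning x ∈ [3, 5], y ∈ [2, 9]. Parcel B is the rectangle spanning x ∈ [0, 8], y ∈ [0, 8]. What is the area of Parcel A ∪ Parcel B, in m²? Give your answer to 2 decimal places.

By inclusion–exclusion:
Individual areas: |Parcel A| = 14, |Parcel B| = 64.
|Parcel A∩Parcel B|: x∈[3,5], y∈[2,8] → 2·6 = 12.
|Parcel A ∪ Parcel B| = 78 − 12 = 66.00.

66.00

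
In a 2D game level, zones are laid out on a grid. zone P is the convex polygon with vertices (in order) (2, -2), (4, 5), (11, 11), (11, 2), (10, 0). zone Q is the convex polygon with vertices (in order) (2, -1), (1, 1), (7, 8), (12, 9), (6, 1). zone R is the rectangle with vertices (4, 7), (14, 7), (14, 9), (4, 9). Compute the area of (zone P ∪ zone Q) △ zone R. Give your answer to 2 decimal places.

76.25

|zone P ∪ zone Q| = 72.14.
|(zone P ∪ zone Q) ∩ zone R| = 7.9445.
|(zone P ∪ zone Q) △ zone R| = 72.14 + 20 − 15.889 = 76.25.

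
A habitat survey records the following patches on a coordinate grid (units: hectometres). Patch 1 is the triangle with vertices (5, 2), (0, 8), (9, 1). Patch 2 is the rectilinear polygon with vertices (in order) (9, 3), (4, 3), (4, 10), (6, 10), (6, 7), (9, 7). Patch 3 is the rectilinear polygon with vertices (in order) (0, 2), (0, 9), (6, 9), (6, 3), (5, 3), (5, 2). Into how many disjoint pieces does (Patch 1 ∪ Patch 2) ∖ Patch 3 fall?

2

(Patch 1 ∪ Patch 2) ∖ Patch 3 splits into 2 disjoint pieces (area 2, area 15.4286).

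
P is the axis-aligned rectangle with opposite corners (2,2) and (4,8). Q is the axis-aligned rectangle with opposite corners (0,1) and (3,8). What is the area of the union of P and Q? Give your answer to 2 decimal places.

By inclusion–exclusion:
Individual areas: |P| = 12, |Q| = 21.
|P∩Q|: x∈[2,3], y∈[2,8] → 1·6 = 6.
|P ∪ Q| = 33 − 6 = 27.00.

27.00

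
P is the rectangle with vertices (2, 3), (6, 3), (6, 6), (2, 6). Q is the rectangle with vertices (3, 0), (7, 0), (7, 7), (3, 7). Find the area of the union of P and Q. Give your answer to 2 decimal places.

31.00

By inclusion–exclusion:
Individual areas: |P| = 12, |Q| = 28.
|P∩Q|: x∈[3,6], y∈[3,6] → 3·3 = 9.
|P ∪ Q| = 40 − 9 = 31.00.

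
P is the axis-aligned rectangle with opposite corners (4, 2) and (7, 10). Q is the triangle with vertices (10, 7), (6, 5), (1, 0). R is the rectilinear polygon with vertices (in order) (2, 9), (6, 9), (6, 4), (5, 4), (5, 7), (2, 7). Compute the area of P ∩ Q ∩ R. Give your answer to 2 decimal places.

The intersection is the polygon with vertices (6,5), (6,4), (5,4).
By the shoelace formula its area is 0.50.

0.50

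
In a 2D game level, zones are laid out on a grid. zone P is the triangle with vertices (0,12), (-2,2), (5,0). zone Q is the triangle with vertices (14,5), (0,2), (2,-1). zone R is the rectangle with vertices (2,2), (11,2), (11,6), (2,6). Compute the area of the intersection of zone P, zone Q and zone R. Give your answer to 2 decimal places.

The intersection is the polygon with vertices (3.825,2.82), (4.167,2), (2,2), (2,2.429).
By the shoelace formula its area is 1.28.

1.28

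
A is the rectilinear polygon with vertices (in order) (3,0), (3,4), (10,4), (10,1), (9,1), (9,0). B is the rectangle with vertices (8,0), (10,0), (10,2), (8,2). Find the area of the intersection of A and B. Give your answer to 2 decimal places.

The intersection is the polygon with vertices (10,1), (9,1), (9,0), (8,0), (8,2), (10,2).
By the shoelace formula its area is 3.00.

3.00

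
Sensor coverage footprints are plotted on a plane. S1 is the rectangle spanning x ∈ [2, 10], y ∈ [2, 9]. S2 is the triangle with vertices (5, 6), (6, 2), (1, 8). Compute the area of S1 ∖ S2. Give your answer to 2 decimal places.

49.35

|S1| = 56, |S1∩S2| = 6.65.
|S1 ∖ S2| = |S1| − |S1∩S2| = 56 − 6.65 = 49.35.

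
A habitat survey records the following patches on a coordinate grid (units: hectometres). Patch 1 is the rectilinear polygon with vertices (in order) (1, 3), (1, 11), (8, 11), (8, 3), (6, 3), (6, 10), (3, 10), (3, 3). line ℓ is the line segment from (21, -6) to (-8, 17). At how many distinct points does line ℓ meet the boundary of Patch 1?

The segment meets the boundary at (1,9.862), (3,8.276), (6,5.897), (8,4.31).

4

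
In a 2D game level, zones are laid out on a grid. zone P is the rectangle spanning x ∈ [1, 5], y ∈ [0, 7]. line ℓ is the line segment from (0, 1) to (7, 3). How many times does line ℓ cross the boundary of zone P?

The segment meets the boundary at (5,2.429), (1,1.286).

2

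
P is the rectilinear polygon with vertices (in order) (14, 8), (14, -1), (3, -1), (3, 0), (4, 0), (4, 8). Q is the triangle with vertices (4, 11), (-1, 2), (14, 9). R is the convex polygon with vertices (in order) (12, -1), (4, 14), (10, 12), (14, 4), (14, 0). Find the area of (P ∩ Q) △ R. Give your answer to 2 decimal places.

65.30

|P ∩ Q| = 14.4048.
|(P ∩ Q) ∩ R| = 4.0522.
|(P ∩ Q) △ R| = 14.4048 + 59 − 8.1044 = 65.30.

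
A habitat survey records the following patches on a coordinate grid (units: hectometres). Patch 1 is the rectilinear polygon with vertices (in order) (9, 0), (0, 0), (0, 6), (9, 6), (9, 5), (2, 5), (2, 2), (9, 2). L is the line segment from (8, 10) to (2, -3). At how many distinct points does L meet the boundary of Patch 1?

4

The segment meets the boundary at (3.385,0), (4.308,2), (5.692,5), (6.154,6).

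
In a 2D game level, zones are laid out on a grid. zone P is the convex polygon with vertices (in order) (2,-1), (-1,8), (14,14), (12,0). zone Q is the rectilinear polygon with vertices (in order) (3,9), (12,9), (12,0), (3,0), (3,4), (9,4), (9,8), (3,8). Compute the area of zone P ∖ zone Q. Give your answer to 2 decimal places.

|zone P| = 145.5, |zone P∩zone Q| = 57.
|zone P ∖ zone Q| = |zone P| − |zone P∩zone Q| = 145.5 − 57 = 88.50.

88.50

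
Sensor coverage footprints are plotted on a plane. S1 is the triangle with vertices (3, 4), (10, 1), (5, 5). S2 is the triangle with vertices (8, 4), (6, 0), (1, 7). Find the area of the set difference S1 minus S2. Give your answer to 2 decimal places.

|S1| = 6.5, |S1∩S2| = 5.1517.
|S1 ∖ S2| = |S1| − |S1∩S2| = 6.5 − 5.1517 = 1.35.

1.35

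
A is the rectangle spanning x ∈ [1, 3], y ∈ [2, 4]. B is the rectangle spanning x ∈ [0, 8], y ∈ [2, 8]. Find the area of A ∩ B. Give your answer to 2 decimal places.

|A∩B|: x∈[1,3], y∈[2,4] → 2·2 = 4.

4.00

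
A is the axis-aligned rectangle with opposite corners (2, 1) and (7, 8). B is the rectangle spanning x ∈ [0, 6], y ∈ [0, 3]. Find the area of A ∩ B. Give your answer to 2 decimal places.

|A∩B|: x∈[2,6], y∈[1,3] → 4·2 = 8.

8.00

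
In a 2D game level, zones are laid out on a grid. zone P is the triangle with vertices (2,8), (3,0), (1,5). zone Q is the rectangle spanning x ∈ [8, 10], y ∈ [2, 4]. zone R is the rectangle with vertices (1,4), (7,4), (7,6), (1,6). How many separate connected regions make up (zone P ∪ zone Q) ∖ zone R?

3

(zone P ∪ zone Q) ∖ zone R splits into 3 disjoint pieces (area 0.9167, area 2.2, area 4).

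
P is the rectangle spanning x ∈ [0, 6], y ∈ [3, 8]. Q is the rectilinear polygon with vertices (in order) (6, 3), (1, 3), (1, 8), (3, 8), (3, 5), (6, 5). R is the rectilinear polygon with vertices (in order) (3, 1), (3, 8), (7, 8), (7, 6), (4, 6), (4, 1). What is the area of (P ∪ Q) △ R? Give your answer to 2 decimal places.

25.00

|P ∪ Q| = 30.
|(P ∪ Q) ∩ R| = 9.
|(P ∪ Q) △ R| = 30 + 13 − 18 = 25.00.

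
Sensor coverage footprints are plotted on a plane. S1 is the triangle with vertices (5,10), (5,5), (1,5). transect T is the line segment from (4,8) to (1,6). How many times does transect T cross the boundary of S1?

1

The segment meets the boundary at (2.714,7.143).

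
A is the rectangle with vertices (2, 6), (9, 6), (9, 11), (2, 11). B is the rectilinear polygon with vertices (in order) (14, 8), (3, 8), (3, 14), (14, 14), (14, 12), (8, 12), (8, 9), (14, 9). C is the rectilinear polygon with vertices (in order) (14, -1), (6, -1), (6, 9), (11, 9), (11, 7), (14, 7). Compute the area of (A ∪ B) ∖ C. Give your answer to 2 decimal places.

56.00

|A ∪ B| = 67.
|(A ∪ B) ∩ C| = 11.
|(A ∪ B) ∖ C| = 67 − 11 = 56.00.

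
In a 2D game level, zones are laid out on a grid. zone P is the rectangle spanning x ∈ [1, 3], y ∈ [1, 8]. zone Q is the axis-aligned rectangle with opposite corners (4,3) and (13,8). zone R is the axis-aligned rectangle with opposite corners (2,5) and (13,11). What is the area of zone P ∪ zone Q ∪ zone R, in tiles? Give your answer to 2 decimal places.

95.00

By inclusion–exclusion:
Individual areas: |zone P| = 14, |zone Q| = 45, |zone R| = 66.
|zone P∩zone Q| = 0 (no overlap).
|zone P∩zone R|: x∈[2,3], y∈[5,8] → 1·3 = 3.
|zone Q∩zone R|: x∈[4,13], y∈[5,8] → 9·3 = 27.
|zone P∩zone Q∩zone R| = 0.
|zone P ∪ zone Q ∪ zone R| = 125 − 30 + 0 = 95.00.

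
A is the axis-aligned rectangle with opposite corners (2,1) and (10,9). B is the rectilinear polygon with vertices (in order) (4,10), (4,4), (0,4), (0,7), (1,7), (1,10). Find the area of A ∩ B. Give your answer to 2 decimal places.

The intersection is the polygon with vertices (2,9), (4,9), (4,4), (2,4).
By the shoelace formula its area is 10.00.

10.00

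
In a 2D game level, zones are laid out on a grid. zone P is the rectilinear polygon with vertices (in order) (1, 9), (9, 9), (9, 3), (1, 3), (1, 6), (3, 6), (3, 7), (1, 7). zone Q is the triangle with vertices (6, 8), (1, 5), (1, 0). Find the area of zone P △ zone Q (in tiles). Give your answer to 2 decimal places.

39.19

|zone P| = 46, |zone Q| = 12.5, |zone P∩zone Q| = 9.6542.
|zone P △ zone Q| = |zone P| + |zone Q| − 2·|zone P∩zone Q| = 46 + 12.5 − 19.3083 = 39.19.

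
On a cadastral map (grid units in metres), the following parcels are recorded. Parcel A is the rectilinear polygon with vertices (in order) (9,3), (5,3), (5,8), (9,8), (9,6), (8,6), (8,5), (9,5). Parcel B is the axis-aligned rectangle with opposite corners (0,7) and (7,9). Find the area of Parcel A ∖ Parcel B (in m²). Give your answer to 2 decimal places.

17.00

|Parcel A| = 19, |Parcel A∩Parcel B| = 2.
|Parcel A ∖ Parcel B| = |Parcel A| − |Parcel A∩Parcel B| = 19 − 2 = 17.00.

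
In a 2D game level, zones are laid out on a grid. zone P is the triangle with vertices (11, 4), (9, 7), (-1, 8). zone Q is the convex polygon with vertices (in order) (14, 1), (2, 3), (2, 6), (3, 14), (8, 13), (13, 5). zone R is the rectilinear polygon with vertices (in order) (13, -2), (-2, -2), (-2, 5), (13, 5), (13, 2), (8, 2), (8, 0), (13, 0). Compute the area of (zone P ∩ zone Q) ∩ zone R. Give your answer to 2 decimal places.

The region (zone P ∩ zone Q) ∩ zone R is the polygon with vertices (11,4), (8,5), (10.333,5).
By the shoelace formula its area is 1.17.

1.17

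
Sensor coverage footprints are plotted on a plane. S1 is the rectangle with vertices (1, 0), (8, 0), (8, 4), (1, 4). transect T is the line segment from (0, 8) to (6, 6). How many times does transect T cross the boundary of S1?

0

The segment lies entirely outside S1 and never meets its boundary.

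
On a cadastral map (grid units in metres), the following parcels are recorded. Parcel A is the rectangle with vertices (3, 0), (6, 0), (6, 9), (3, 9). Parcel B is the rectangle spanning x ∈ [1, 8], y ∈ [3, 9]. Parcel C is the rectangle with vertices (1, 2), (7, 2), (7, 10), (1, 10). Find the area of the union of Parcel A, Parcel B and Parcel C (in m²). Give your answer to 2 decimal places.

60.00

By inclusion–exclusion:
Individual areas: |Parcel A| = 27, |Parcel B| = 42, |Parcel C| = 48.
|Parcel A∩Parcel B|: x∈[3,6], y∈[3,9] → 3·6 = 18.
|Parcel A∩Parcel C|: x∈[3,6], y∈[2,9] → 3·7 = 21.
|Parcel B∩Parcel C|: x∈[1,7], y∈[3,9] → 6·6 = 36.
|Parcel A∩Parcel B∩Parcel C| = 18.
|Parcel A ∪ Parcel B ∪ Parcel C| = 117 − 75 + 18 = 60.00.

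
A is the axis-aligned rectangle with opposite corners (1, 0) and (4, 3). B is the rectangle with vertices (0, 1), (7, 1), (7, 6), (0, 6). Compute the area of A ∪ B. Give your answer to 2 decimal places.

38.00

By inclusion–exclusion:
Individual areas: |A| = 9, |B| = 35.
|A∩B|: x∈[1,4], y∈[1,3] → 3·2 = 6.
|A ∪ B| = 44 − 6 = 38.00.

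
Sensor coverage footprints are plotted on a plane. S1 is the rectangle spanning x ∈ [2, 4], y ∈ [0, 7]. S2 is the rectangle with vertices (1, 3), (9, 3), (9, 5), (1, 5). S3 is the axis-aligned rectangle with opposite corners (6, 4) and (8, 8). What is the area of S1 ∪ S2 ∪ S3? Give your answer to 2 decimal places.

32.00

By inclusion–exclusion:
Individual areas: |S1| = 14, |S2| = 16, |S3| = 8.
|S1∩S2|: x∈[2,4], y∈[3,5] → 2·2 = 4.
|S1∩S3| = 0 (no overlap).
|S2∩S3|: x∈[6,8], y∈[4,5] → 2·1 = 2.
|S1∩S2∩S3| = 0.
|S1 ∪ S2 ∪ S3| = 38 − 6 + 0 = 32.00.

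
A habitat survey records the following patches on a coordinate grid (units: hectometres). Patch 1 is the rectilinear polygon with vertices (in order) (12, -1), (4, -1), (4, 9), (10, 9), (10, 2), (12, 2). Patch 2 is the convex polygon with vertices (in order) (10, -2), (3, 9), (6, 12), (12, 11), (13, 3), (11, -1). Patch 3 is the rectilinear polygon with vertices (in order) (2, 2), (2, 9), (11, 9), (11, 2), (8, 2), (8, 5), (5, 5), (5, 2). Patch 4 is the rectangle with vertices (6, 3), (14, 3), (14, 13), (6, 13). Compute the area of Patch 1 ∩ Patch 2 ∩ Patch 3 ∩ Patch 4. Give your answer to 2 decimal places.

20.00

The intersection is the polygon with vertices (10,9), (10,3), (8,3), (8,5), (6,5), (6,9).
By the shoelace formula its area is 20.00.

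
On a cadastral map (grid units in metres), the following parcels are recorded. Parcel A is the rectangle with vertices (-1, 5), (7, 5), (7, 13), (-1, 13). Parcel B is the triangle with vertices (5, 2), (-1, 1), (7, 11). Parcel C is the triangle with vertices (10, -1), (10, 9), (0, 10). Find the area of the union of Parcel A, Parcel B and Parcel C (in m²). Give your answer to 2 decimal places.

By inclusion–exclusion:
Individual areas: |Parcel A| = 64, |Parcel B| = 26, |Parcel C| = 50.
|Parcel A∩Parcel B| = 10.4.
|Parcel A∩Parcel C| = 21.1864.
|Parcel B∩Parcel C| = 8.59.
|Parcel A∩Parcel B∩Parcel C| = 8.0344.
|Parcel A ∪ Parcel B ∪ Parcel C| = 140 − 40.1763 + 8.0344 = 107.86.

107.86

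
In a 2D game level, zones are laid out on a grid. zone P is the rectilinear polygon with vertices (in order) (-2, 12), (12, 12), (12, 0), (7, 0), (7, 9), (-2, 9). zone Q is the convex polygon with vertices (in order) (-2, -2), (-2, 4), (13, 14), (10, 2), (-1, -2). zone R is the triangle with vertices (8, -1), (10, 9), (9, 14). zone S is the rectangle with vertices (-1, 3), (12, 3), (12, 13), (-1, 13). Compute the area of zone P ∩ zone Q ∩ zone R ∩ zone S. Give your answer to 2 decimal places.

The intersection is the polygon with vertices (8.814,11.209), (9.471,11.647), (10,9), (8.8,3), (8.267,3).
By the shoelace formula its area is 8.06.

8.06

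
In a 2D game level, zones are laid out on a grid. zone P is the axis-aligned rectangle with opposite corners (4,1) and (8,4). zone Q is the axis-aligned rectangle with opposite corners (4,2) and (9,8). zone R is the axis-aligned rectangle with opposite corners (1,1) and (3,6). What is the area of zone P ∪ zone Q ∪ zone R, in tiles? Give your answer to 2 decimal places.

44.00

By inclusion–exclusion:
Individual areas: |zone P| = 12, |zone Q| = 30, |zone R| = 10.
|zone P∩zone Q|: x∈[4,8], y∈[2,4] → 4·2 = 8.
|zone P∩zone R| = 0 (no overlap).
|zone Q∩zone R| = 0 (no overlap).
|zone P∩zone Q∩zone R| = 0.
|zone P ∪ zone Q ∪ zone R| = 52 − 8 + 0 = 44.00.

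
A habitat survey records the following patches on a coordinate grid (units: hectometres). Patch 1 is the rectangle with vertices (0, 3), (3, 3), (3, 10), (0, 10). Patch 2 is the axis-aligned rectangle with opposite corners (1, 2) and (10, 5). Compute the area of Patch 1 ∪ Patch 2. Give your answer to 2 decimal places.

By inclusion–exclusion:
Individual areas: |Patch 1| = 21, |Patch 2| = 27.
|Patch 1∩Patch 2|: x∈[1,3], y∈[3,5] → 2·2 = 4.
|Patch 1 ∪ Patch 2| = 48 − 4 = 44.00.

44.00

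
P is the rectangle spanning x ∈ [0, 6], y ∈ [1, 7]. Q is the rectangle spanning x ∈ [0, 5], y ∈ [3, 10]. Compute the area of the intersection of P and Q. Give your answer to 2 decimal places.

20.00

|P∩Q|: x∈[0,5], y∈[3,7] → 5·4 = 20.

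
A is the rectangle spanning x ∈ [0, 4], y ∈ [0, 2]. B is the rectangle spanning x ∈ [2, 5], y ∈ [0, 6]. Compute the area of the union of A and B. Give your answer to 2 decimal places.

22.00

By inclusion–exclusion:
Individual areas: |A| = 8, |B| = 18.
|A∩B|: x∈[2,4], y∈[0,2] → 2·2 = 4.
|A ∪ B| = 26 − 4 = 22.00.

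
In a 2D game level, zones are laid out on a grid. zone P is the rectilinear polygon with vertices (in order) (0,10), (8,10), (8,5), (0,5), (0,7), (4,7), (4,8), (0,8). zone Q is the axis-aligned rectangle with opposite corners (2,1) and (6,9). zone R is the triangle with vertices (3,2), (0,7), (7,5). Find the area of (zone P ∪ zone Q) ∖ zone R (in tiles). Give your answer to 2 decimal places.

40.41

|zone P ∪ zone Q| = 54.
|(zone P ∪ zone Q) ∩ zone R| = 13.5917.
|(zone P ∪ zone Q) ∖ zone R| = 54 − 13.5917 = 40.41.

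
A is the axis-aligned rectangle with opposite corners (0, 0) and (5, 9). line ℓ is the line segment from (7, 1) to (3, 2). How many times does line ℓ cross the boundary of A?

1

The segment meets the boundary at (5,1.5).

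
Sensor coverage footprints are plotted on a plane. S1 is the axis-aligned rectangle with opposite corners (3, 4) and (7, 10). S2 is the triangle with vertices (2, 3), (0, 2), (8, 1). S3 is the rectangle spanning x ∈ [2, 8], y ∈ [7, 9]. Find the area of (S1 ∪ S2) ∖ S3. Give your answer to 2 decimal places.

21.00

|S1 ∪ S2| = 29.
|(S1 ∪ S2) ∩ S3| = 8.
|(S1 ∪ S2) ∖ S3| = 29 − 8 = 21.00.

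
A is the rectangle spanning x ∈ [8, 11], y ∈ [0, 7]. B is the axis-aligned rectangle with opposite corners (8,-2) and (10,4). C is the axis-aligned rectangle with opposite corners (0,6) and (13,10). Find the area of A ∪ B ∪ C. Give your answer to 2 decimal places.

74.00

By inclusion–exclusion:
Individual areas: |A| = 21, |B| = 12, |C| = 52.
|A∩B|: x∈[8,10], y∈[0,4] → 2·4 = 8.
|A∩C|: x∈[8,11], y∈[6,7] → 3·1 = 3.
|B∩C| = 0 (no overlap).
|A∩B∩C| = 0.
|A ∪ B ∪ C| = 85 − 11 + 0 = 74.00.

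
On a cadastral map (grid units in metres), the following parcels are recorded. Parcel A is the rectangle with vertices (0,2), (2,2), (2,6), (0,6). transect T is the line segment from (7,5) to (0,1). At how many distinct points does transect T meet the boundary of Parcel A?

2

The segment meets the boundary at (1.75,2), (2,2.143).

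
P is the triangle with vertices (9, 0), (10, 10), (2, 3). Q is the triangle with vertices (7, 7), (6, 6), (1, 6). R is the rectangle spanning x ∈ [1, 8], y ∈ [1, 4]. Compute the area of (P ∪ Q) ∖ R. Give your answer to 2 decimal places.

25.76

|P ∪ Q| = 38.5189.
|(P ∪ Q) ∩ R| = 12.7619.
|(P ∪ Q) ∖ R| = 38.5189 − 12.7619 = 25.76.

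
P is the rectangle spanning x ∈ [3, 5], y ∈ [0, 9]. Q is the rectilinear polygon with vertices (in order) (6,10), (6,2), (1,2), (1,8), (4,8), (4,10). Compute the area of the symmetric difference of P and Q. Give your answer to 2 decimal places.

|P| = 18, |Q| = 34, |P∩Q| = 13.
|P △ Q| = |P| + |Q| − 2·|P∩Q| = 18 + 34 − 26 = 26.00.

26.00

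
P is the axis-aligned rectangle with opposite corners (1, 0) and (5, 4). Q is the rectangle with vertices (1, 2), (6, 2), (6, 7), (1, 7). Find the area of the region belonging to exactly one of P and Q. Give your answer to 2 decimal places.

|P∩Q|: x∈[1,5], y∈[2,4] → 4·2 = 8.
|P △ Q| = |P| + |Q| − 2·|P∩Q| = 16 + 25 − 16 = 25.00.

25.00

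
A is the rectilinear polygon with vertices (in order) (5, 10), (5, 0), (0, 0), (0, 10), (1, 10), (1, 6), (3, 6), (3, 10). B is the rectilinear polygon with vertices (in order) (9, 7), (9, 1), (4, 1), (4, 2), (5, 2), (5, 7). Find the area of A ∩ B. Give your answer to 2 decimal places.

1.00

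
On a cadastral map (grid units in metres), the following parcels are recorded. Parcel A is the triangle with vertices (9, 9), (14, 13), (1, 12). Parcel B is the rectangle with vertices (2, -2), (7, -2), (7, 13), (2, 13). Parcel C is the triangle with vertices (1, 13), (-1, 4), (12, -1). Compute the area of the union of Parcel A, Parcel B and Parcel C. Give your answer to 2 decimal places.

120.61

By inclusion–exclusion:
Individual areas: |Parcel A| = 23.5, |Parcel B| = 75, |Parcel C| = 63.5.
|Parcel A∩Parcel B| = 7.9087.
|Parcel A∩Parcel C| = 0.1865.
|Parcel B∩Parcel C| = 33.3042.
|Parcel A∩Parcel B∩Parcel C| = 0.0058.
|Parcel A ∪ Parcel B ∪ Parcel C| = 162 − 41.3993 + 0.0058 = 120.61.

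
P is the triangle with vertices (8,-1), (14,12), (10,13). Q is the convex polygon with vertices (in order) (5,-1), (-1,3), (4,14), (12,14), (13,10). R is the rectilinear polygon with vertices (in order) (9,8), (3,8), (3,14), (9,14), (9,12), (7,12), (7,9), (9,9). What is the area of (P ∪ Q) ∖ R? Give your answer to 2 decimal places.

|P ∪ Q| = 135.6.
|(P ∪ Q) ∩ R| = 28.9.
|(P ∪ Q) ∖ R| = 135.6 − 28.9 = 106.70.

106.70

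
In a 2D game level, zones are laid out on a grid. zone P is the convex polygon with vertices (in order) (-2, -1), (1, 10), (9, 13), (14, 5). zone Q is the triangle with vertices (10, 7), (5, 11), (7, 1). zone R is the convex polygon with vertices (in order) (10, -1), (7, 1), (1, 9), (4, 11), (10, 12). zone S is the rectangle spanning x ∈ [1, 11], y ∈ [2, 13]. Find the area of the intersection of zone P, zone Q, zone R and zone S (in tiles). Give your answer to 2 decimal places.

20.24

The intersection is the polygon with vertices (10,7), (7.846,2.692), (6.744,2.279), (5,11).
By the shoelace formula its area is 20.24.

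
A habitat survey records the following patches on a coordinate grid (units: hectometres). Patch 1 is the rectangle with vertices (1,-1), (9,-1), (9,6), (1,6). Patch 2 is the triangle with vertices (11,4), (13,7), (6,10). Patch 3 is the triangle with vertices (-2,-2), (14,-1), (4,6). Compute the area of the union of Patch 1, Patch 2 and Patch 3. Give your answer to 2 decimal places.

By inclusion–exclusion:
Individual areas: |Patch 1| = 56, |Patch 2| = 13.5, |Patch 3| = 61.
|Patch 1∩Patch 2| = 0.
|Patch 1∩Patch 3| = 41.25.
|Patch 2∩Patch 3| = 0.
|Patch 1∩Patch 2∩Patch 3| = 0.
|Patch 1 ∪ Patch 2 ∪ Patch 3| = 130.5 − 41.25 + 0 = 89.25.

89.25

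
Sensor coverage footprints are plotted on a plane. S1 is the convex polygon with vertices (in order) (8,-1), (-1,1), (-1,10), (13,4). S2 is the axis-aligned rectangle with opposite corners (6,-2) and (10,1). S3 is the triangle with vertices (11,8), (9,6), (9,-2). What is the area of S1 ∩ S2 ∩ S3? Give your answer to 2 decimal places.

The intersection is the polygon with vertices (9.6,1), (9.5,0.5), (9,0), (9,1).
By the shoelace formula its area is 0.40.

0.40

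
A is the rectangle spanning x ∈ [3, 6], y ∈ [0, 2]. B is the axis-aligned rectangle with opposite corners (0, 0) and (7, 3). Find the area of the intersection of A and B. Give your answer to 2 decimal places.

6.00

|A∩B|: x∈[3,6], y∈[0,2] → 3·2 = 6.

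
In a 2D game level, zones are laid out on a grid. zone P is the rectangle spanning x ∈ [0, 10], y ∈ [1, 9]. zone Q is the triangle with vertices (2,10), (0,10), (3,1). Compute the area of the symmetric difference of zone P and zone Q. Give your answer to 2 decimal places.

74.78

|zone P| = 80, |zone Q| = 9, |zone P∩zone Q| = 7.1111.
|zone P △ zone Q| = |zone P| + |zone Q| − 2·|zone P∩zone Q| = 80 + 9 − 14.2222 = 74.78.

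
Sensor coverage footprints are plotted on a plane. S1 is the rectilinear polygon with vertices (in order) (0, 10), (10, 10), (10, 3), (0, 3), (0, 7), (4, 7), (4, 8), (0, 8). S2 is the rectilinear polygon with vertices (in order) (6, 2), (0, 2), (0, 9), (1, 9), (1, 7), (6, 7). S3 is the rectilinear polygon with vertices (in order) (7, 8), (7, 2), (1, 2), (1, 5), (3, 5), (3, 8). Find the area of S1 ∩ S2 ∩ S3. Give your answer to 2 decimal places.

The intersection is the polygon with vertices (4,7), (6,7), (6,3), (1,3), (1,5), (3,5), (3,7).
By the shoelace formula its area is 16.00.

16.00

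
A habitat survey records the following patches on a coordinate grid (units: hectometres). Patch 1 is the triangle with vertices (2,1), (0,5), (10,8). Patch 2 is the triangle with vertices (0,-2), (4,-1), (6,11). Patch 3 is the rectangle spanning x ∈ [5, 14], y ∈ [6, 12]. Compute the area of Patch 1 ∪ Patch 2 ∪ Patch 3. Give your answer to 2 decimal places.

By inclusion–exclusion:
Individual areas: |Patch 1| = 23, |Patch 2| = 23, |Patch 3| = 54.
|Patch 1∩Patch 2| = 8.5804.
|Patch 1∩Patch 3| = 3.9643.
|Patch 2∩Patch 3| = 1.8333.
|Patch 1∩Patch 2∩Patch 3| = 0.114.
|Patch 1 ∪ Patch 2 ∪ Patch 3| = 100 − 14.378 + 0.114 = 85.74.

85.74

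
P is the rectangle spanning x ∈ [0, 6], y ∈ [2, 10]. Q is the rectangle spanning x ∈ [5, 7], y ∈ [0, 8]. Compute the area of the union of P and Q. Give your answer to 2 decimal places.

By inclusion–exclusion:
Individual areas: |P| = 48, |Q| = 16.
|P∩Q|: x∈[5,6], y∈[2,8] → 1·6 = 6.
|P ∪ Q| = 64 − 6 = 58.00.

58.00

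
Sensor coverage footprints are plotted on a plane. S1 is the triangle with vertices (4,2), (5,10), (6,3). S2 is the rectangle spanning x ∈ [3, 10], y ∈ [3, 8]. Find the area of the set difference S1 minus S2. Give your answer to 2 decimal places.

1.47

|S1| = 7.5, |S1∩S2| = 6.0268.
|S1 ∖ S2| = |S1| − |S1∩S2| = 7.5 − 6.0268 = 1.47.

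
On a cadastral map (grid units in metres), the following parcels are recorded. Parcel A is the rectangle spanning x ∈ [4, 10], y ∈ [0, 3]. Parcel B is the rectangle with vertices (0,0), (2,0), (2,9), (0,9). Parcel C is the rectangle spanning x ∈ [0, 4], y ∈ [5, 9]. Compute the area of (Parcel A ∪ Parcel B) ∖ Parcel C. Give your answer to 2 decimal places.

28.00

|Parcel A ∪ Parcel B| = 36.
|(Parcel A ∪ Parcel B) ∩ Parcel C| = 8.
|(Parcel A ∪ Parcel B) ∖ Parcel C| = 36 − 8 = 28.00.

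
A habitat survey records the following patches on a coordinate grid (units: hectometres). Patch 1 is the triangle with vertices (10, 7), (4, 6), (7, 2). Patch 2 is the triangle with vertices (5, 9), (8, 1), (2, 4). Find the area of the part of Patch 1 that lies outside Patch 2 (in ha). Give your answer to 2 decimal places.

|Patch 1| = 13.5, |Patch 1∩Patch 2| = 5.6538.
|Patch 1 ∖ Patch 2| = |Patch 1| − |Patch 1∩Patch 2| = 13.5 − 5.6538 = 7.85.

7.85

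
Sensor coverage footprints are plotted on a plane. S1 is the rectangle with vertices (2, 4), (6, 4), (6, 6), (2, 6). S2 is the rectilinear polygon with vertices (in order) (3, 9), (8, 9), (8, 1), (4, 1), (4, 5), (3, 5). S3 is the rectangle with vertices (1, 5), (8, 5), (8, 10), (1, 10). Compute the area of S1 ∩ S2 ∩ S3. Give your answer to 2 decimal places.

3.00

The intersection is the polygon with vertices (6,5), (4,5), (3,5), (3,6), (6,6).
By the shoelace formula its area is 3.00.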